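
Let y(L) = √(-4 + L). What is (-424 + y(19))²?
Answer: (424 - √15)² ≈ 1.7651e+5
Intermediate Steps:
(-424 + y(19))² = (-424 + √(-4 + 19))² = (-424 + √15)²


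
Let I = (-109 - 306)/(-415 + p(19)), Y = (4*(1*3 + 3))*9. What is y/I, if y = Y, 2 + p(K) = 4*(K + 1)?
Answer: 72792/415 ≈ 175.40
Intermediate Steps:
p(K) = 2 + 4*K (p(K) = -2 + 4*(K + 1) = -2 + 4*(1 + K) = -2 + (4 + 4*K) = 2 + 4*K)
Y = 216 (Y = (4*(3 + 3))*9 = (4*6)*9 = 24*9 = 216)
y = 216
I = 415/337 (I = (-109 - 306)/(-415 + (2 + 4*19)) = -415/(-415 + (2 + 76)) = -415/(-415 + 78) = -415/(-337) = -415*(-1/337) = 415/337 ≈ 1.2315)
y/I = 216/(415/337) = 216*(337/415) = 72792/415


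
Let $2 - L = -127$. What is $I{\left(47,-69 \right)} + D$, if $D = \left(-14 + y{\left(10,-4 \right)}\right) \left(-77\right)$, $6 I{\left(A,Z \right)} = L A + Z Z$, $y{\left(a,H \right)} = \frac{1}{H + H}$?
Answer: $\frac{23133}{8} \approx 2891.6$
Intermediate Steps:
$L = 129$ ($L = 2 - -127 = 2 + 127 = 129$)
$y{\left(a,H \right)} = \frac{1}{2 H}$
$I{\left(A,Z \right)} = \frac{Z^{2}}{6} + \frac{43 A}{2}$ ($I{\left(A,Z \right)} = \frac{129 A + Z Z}{6} = \frac{129 A + Z^{2}}{6} = \frac{Z^{2} + 129 A}{6} = \frac{Z^{2}}{6} + \frac{43 A}{2}$)
$D = \frac{8701}{8}$ ($D = \left(-14 + \frac{1}{2 \left(-4\right)}\right) \left(-77\right) = \left(-14 + \frac{1}{2} \left(- \frac{1}{4}\right)\right) \left(-77\right) = \left(-14 - \frac{1}{8}\right) \left(-77\right) = \left(- \frac{113}{8}\right) \left(-77\right) = \frac{8701}{8} \approx 1087.6$)
$I{\left(47,-69 \right)} + D = \left(\frac{\left(-69\right)^{2}}{6} + \frac{43}{2} \cdot 47\right) + \frac{8701}{8} = \left(\frac{1}{6} \cdot 4761 + \frac{2021}{2}\right) + \frac{8701}{8} = \left(\frac{1587}{2} + \frac{2021}{2}\right) + \frac{8701}{8} = 1804 + \frac{8701}{8} = \frac{23133}{8}$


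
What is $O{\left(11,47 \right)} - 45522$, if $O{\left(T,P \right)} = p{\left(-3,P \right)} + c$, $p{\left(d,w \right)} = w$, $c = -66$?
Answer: $-45541$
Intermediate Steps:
$O{\left(T,P \right)} = -66 + P$ ($O{\left(T,P \right)} = P - 66 = -66 + P$)
$O{\left(11,47 \right)} - 45522 = \left(-66 + 47\right) - 45522 = -19 - 45522 = -45541$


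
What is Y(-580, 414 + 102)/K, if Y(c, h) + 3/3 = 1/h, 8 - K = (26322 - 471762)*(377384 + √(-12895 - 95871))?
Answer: -10821561677315/1822659066692745120649248 + 298700*I*√108766/18986031944716095006763 ≈ -5.9372e-12 + 5.1886e-15*I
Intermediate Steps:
K = 168101928968 + 445440*I*√108766 (K = 8 - (26322 - 471762)*(377384 + √(-12895 - 95871)) = 8 - (-445440)*(377384 + √(-108766)) = 8 - (-445440)*(377384 + I*√108766) = 8 - (-168101928960 - 445440*I*√108766) = 8 + (168101928960 + 445440*I*√108766) = 168101928968 + 445440*I*√108766 ≈ 1.681e+11 + 1.469e+8*I)
Y(c, h) = -1 + 1/h
Y(-580, 414 + 102)/K = ((1 - (414 + 102))/(414 + 102))/(168101928968 + 445440*I*√108766) = ((1 - 1*516)/516)/(168101928968 + 445440*I*√108766) = ((1 - 516)/516)/(168101928968 + 445440*I*√108766) = ((1/516)*(-515))/(168101928968 + 445440*I*√108766) = -515/(516*(168101928968 + 445440*I*√108766))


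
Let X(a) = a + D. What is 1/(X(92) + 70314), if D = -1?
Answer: 1/70405 ≈ 1.4204e-5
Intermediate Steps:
X(a) = -1 + a (X(a) = a - 1 = -1 + a)
1/(X(92) + 70314) = 1/((-1 + 92) + 70314) = 1/(91 + 70314) = 1/70405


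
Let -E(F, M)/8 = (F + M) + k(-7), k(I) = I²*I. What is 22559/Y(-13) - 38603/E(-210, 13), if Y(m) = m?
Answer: -97956719/56160 ≈ -1744.2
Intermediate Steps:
k(I) = I³
E(F, M) = 2744 - 8*F - 8*M (E(F, M) = -8*((F + M) + (-7)³) = -8*((F + M) - 343) = -8*(-343 + F + M) = 2744 - 8*F - 8*M)
22559/Y(-13) - 38603/E(-210, 13) = 22559/(-13) - 38603/(2744 - 8*(-210) - 8*13) = 22559*(-1/13) - 38603/(2744 + 1680 - 104) = -22559/13 - 38603/4320 = -97956719/56160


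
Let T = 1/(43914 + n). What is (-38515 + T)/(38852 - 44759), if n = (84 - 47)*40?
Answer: 582783303/89380786 ≈ 6.5202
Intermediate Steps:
n = 1480 (n = 37*40 = 1480)
T = 1/45394 (T = 1/(43914 + 1480) = 1/45394 ≈ 2.2029e-5)
(-38515 + T)/(38852 - 44759) = (-38515 + 1/45394)/(38852 - 44759) = -1748349909/45394/(-5907) = -1748349909/45394*(-1/5907) = 582783303/89380786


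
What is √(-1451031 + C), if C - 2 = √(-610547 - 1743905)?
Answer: √(-1451029 + 2*I*√588613) ≈ 0.637 + 1204.6*I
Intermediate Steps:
C = 2 + 2*I*√588613 (C = 2 + √(-610547 - 1743905) = 2 + √(-2354452) = 2 + 2*I*√588613 ≈ 2.0 + 1534.4*I)
√(-1451031 + C) = √(-1451031 + (2 + 2*I*√588613)) = √(-1451029 + 2*I*√588613)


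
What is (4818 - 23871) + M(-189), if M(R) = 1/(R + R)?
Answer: -7202035/378 ≈ -19053.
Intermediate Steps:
M(R) = 1/(2*R)
(4818 - 23871) + M(-189) = (4818 - 23871) + (½)/(-189) = -19053 + (½)*(-1/189) = -19053 - 1/378 = -7202035/378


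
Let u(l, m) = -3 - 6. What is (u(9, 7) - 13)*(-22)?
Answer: 484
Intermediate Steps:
u(l, m) = -9
(u(9, 7) - 13)*(-22) = (-9 - 13)*(-22) = -22*(-22) = 484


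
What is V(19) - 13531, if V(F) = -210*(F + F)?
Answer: -21511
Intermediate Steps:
V(F) = -420*F
V(19) - 13531 = -420*19 - 13531 = -7980 - 13531 = -21511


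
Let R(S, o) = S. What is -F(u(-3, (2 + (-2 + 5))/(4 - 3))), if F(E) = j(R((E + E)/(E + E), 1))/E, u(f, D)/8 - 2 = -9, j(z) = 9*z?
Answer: 9/56 ≈ 0.16071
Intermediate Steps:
u(f, D) = -56 (u(f, D) = 16 + 8*(-9) = 16 - 72 = -56)
F(E) = 9/E (F(E) = (9*((E + E)/(E + E)))/E = (9*((2*E)/((2*E))))/E = (9*((2*E)*(1/(2*E))))/E = (9*1)/E = 9/E)
-F(u(-3, (2 + (-2 + 5))/(4 - 3))) = -9/(-56) = -9*(-1)/56 = -1*(-9/56) = 9/56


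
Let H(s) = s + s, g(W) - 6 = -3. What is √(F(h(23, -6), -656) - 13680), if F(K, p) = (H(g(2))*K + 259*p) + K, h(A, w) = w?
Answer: I*√183626 ≈ 428.52*I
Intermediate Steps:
g(W) = 3 (g(W) = 6 - 3 = 3)
H(s) = 2*s
F(K, p) = 7*K + 259*p (F(K, p) = ((2*3)*K + 259*p) + K = (6*K + 259*p) + K = 7*K + 259*p)
√(F(h(23, -6), -656) - 13680) = √((7*(-6) + 259*(-656)) - 13680) = √((-42 - 169904) - 13680) = √(-169946 - 13680) = √(-183626) = I*√183626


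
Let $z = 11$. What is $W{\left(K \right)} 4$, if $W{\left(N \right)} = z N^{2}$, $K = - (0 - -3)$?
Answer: $396$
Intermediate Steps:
$K = -3$ ($K = - (0 + 3) = \left(-1\right) 3 = -3$)
$W{\left(N \right)} = 11 N^{2}$
$W{\left(K \right)} 4 = 11 \left(-3\right)^{2} \cdot 4 = 11 \cdot 9 \cdot 4 = 99 \cdot 4 = 396$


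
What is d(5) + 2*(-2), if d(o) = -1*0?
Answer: -4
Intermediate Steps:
d(o) = 0
d(5) + 2*(-2) = 0 + 2*(-2) = 0 - 4 = -4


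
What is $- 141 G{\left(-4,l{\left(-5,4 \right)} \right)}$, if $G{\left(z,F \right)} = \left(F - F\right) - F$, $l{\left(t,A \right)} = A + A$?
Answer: $1128$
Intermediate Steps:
$l{\left(t,A \right)} = 2 A$
$G{\left(z,F \right)} = - F$ ($G{\left(z,F \right)} = 0 - F = - F$)
$- 141 G{\left(-4,l{\left(-5,4 \right)} \right)} = - 141 \left(- 2 \cdot 4\right) = - 141 \left(\left(-1\right) 8\right) = \left(-141\right) \left(-8\right) = 1128$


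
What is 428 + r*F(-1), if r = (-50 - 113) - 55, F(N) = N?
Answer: 646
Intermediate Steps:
r = -218 (r = -163 - 55 = -218)
428 + r*F(-1) = 428 - 218*(-1) = 428 + 218 = 646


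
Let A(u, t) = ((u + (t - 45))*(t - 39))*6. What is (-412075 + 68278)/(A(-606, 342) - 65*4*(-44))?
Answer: 343797/550322 ≈ 0.62472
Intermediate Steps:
A(u, t) = 6*(-39 + t)*(-45 + t + u) (A(u, t) = ((u + (-45 + t))*(-39 + t))*6 = ((-45 + t + u)*(-39 + t))*6 = ((-39 + t)*(-45 + t + u))*6 = 6*(-39 + t)*(-45 + t + u))
(-412075 + 68278)/(A(-606, 342) - 65*4*(-44)) = (-412075 + 68278)/((10530 - 504*342 - 234*(-606) + 6*342**2 + 6*342*(-606)) - 65*4*(-44)) = -343797/((10530 - 172368 + 141804 + 6*116964 - 1243512) - 260*(-44)) = -343797/((10530 - 172368 + 141804 + 701784 - 1243512) + 11440) = -343797/(-561762 + 11440) = -343797/(-550322) = -343797*(-1/550322) = 343797/550322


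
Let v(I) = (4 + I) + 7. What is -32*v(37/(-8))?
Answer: -204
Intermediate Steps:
v(I) = 11 + I
-32*v(37/(-8)) = -32*(11 + 37/(-8)) = -32*(11 + 37*(-⅛)) = -32*(11 - 37/8) = -32*51/8 = -204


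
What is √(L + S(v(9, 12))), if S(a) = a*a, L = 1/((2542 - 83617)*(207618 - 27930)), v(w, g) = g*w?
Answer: √2750534305066280446706/485606820 ≈ 108.00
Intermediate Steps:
L = -1/14568204600 (L = 1/(-81075*179688) = 1/(-14568204600) = -1/14568204600 ≈ -6.8643e-11)
S(a) = a²
√(L + S(v(9, 12))) = √(-1/14568204600 + (12*9)²) = √(-1/14568204600 + 108²) = √(-1/14568204600 + 11664) = √(169923538454399/14568204600) = √2750534305066280446706/485606820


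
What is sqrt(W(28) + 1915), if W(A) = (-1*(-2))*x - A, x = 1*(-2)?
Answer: sqrt(1883) ≈ 43.394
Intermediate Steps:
x = -2
W(A) = -4 - A (W(A) = -1*(-2)*(-2) - A = 2*(-2) - A = -4 - A)
sqrt(W(28) + 1915) = sqrt((-4 - 1*28) + 1915) = sqrt((-4 - 28) + 1915) = sqrt(-32 + 1915) = sqrt(1883)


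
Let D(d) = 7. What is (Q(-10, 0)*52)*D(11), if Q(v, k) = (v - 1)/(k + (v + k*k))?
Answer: 2002/5 ≈ 400.40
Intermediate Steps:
Q(v, k) = (-1 + v)/(k + v + k²) (Q(v, k) = (-1 + v)/(k + (v + k²)) = (-1 + v)/(k + v + k²))
(Q(-10, 0)*52)*D(11) = (((-1 - 10)/(0 - 10 + 0²))*52)*7 = ((-11/(0 - 10 + 0))*52)*7 = ((-11/(-10))*52)*7 = (-⅒*(-11)*52)*7 = ((11/10)*52)*7 = (286/5)*7 = 2002/5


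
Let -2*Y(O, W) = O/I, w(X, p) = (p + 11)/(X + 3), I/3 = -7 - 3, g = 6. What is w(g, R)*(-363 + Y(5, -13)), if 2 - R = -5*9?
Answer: -126295/54 ≈ -2338.8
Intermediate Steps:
I = -30 (I = 3*(-7 - 3) = 3*(-10) = -30)
R = 47 (R = 2 - (-5)*9 = 2 - 1*(-45) = 2 + 45 = 47)
w(X, p) = (11 + p)/(3 + X)
Y(O, W) = O/60 (Y(O, W) = -O/(2*(-30)) = -O*(-1)/(2*30) = -(-1)*O/60 = O/60)
w(g, R)*(-363 + Y(5, -13)) = ((11 + 47)/(3 + 6))*(-363 + (1/60)*5) = (58/9)*(-363 + 1/12) = ((1/9)*58)*(-4355/12) = (58/9)*(-4355/12) = -126295/54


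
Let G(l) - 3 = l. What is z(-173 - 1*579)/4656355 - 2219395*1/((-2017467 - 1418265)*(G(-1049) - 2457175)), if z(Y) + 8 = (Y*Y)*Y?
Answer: -3591647739630175797577/39326589756642666060 ≈ -91.329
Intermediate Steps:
G(l) = 3 + l
z(Y) = -8 + Y**3 (z(Y) = -8 + (Y*Y)*Y = -8 + Y**2*Y = -8 + Y**3)
z(-173 - 1*579)/4656355 - 2219395*1/((-2017467 - 1418265)*(G(-1049) - 2457175)) = (-8 + (-173 - 1*579)**3)/4656355 - 2219395*1/((-2017467 - 1418265)*((3 - 1049) - 2457175)) = (-8 + (-173 - 579)**3)*(1/4656355) - 2219395*(-1/(3435732*(-1046 - 2457175))) = (-8 + (-752)**3)*(1/4656355) - 2219395/((-3435732*(-2458221))) = (-8 - 425259008)*(1/4656355) - 2219395/8445788552772 = -425259016*1/4656355 - 2219395*1/8445788552772 = -425259016/4656355 - 2219395/8445788552772 = -3591647739630175797577/39326589756642666060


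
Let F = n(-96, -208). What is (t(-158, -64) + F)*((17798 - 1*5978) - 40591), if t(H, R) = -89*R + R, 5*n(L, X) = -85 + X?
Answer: -801761457/5 ≈ -1.6035e+8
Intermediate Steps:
n(L, X) = -17 + X/5 (n(L, X) = (-85 + X)/5 = -17 + X/5)
t(H, R) = -88*R
F = -293/5 (F = -17 + (⅕)*(-208) = -17 - 208/5 = -293/5 ≈ -58.600)
(t(-158, -64) + F)*((17798 - 1*5978) - 40591) = (-88*(-64) - 293/5)*((17798 - 1*5978) - 40591) = (5632 - 293/5)*((17798 - 5978) - 40591) = 27867*(11820 - 40591)/5 = (27867/5)*(-28771) = -801761457/5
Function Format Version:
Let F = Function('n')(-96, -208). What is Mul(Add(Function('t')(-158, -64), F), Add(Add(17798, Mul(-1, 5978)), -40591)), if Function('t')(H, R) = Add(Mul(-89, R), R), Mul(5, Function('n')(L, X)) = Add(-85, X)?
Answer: Rational(-801761457, 5) ≈ -1.6035e+8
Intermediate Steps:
Function('n')(L, X) = Add(-17, Mul(Rational(1, 5), X)) (Function('n')(L, X) = Mul(Rational(1, 5), Add(-85, X)) = Add(-17, Mul(Rational(1, 5), X)))
Function('t')(H, R) = Mul(-88, R)
F = Rational(-293, 5) (F = Add(-17, Mul(Rational(1, 5), -208)) = Add(-17, Rational(-208, 5)) = Rational(-293, 5) ≈ -58.600)
Mul(Add(Function('t')(-158, -64), F), Add(Add(17798, Mul(-1, 5978)), -40591)) = Mul(Add(Mul(-88, -64), Rational(-293, 5)), Add(Add(17798, Mul(-1, 5978)), -40591)) = Mul(Add(5632, Rational(-293, 5)), Add(Add(17798, -5978), -40591)) = Mul(Rational(27867, 5), Add(11820, -40591)) = Mul(Rational(27867, 5), -28771) = Rational(-801761457, 5)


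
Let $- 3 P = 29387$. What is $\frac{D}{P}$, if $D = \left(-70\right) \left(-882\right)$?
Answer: $- \frac{185220}{29387} \approx -6.3028$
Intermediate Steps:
$P = - \frac{29387}{3}$ ($P = \left(- \frac{1}{3}\right) 29387 = - \frac{29387}{3} \approx -9795.7$)
$D = 61740$
$\frac{D}{P} = \frac{61740}{- \frac{29387}{3}} = 61740 \left(- \frac{3}{29387}\right) = - \frac{185220}{29387}$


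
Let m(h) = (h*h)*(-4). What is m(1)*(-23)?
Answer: 92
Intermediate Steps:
m(h) = -4*h² (m(h) = h²*(-4) = -4*h²)
m(1)*(-23) = -4*1²*(-23) = -4*1*(-23) = -4*(-23) = 92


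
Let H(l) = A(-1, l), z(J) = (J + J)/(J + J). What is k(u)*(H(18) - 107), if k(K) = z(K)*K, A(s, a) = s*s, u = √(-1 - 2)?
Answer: -106*I*√3 ≈ -183.6*I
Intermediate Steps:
u = I*√3 (u = √(-3) = I*√3 ≈ 1.732*I)
z(J) = 1 (z(J) = (2*J)/((2*J)) = (2*J)*(1/(2*J)) = 1)
A(s, a) = s²
k(K) = K (k(K) = 1*K = K)
H(l) = 1 (H(l) = (-1)² = 1)
k(u)*(H(18) - 107) = (I*√3)*(1 - 107) = (I*√3)*(-106) = -106*I*√3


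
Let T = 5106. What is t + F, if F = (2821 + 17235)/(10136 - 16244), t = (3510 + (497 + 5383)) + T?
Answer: 22130378/1527 ≈ 14493.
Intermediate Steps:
t = 14496 (t = (3510 + (497 + 5383)) + 5106 = (3510 + 5880) + 5106 = 9390 + 5106 = 14496)
F = -5014/1527 (F = 20056/(-6108) = 20056*(-1/6108) = -5014/1527 ≈ -3.2836)
t + F = 14496 - 5014/1527 = 22130378/1527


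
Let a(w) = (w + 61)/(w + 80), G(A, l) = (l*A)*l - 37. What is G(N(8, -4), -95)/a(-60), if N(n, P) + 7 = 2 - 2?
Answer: -1264240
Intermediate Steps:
N(n, P) = -7 (N(n, P) = -7 + (2 - 2) = -7 + 0 = -7)
G(A, l) = -37 + A*l² (G(A, l) = (A*l)*l - 37 = A*l² - 37 = -37 + A*l²)
a(w) = (61 + w)/(80 + w)
G(N(8, -4), -95)/a(-60) = (-37 - 7*(-95)²)/(((61 - 60)/(80 - 60))) = (-37 - 7*9025)/((1/20)) = (-37 - 63175)/(((1/20)*1)) = -63212/1/20 = -63212*20 = -1264240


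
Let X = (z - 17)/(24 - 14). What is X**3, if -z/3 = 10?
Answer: -103823/1000 ≈ -103.82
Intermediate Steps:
z = -30 (z = -3*10 = -30)
X = -47/10 (X = (-30 - 17)/(24 - 14) = -47/10 ≈ -4.7000)
X**3 = (-47/10)**3 = -103823/1000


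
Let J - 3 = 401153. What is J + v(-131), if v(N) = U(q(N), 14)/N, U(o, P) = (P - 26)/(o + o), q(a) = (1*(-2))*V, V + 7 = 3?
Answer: 210205747/524 ≈ 4.0116e+5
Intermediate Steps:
V = -4 (V = -7 + 3 = -4)
q(a) = 8 (q(a) = (1*(-2))*(-4) = -2*(-4) = 8)
J = 401156 (J = 3 + 401153 = 401156)
U(o, P) = (-26 + P)/(2*o) (U(o, P) = (-26 + P)/((2*o)) = (-26 + P)*(1/(2*o)) = (-26 + P)/(2*o))
v(N) = -3/(4*N) (v(N) = ((½)*(-26 + 14)/8)/N = ((½)*(⅛)*(-12))/N = -3/(4*N))
J + v(-131) = 401156 - ¾/(-131) = 401156 - ¾*(-1/131) = 401156 + 3/524 = 210205747/524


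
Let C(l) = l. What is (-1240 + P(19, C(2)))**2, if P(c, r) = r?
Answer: 1532644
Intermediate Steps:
(-1240 + P(19, C(2)))**2 = (-1240 + 2)**2 = (-1238)**2 = 1532644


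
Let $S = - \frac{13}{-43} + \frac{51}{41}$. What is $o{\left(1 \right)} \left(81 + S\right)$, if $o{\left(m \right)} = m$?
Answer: $\frac{145529}{1763} \approx 82.546$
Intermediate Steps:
$S = \frac{2726}{1763}$ ($S = \left(-13\right) \left(- \frac{1}{43}\right) + 51 \cdot \frac{1}{41} = \frac{13}{43} + \frac{51}{41} = \frac{2726}{1763} \approx 1.5462$)
$o{\left(1 \right)} \left(81 + S\right) = 1 \left(81 + \frac{2726}{1763}\right) = 1 \cdot \frac{145529}{1763} = \frac{145529}{1763}$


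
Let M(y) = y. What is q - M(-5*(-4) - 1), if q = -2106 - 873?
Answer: -2998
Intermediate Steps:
q = -2979
q - M(-5*(-4) - 1) = -2979 - (-5*(-4) - 1) = -2979 - (20 - 1) = -2979 - 1*19 = -2979 - 19 = -2998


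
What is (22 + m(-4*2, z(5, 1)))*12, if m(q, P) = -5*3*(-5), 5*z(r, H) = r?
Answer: 1164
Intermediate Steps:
z(r, H) = r/5
m(q, P) = 75 (m(q, P) = -15*(-5) = 75)
(22 + m(-4*2, z(5, 1)))*12 = (22 + 75)*12 = 97*12 = 1164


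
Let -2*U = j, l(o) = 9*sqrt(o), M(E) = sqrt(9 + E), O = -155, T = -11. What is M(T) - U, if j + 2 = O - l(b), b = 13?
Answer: -157/2 - 9*sqrt(13)/2 + I*sqrt(2) ≈ -94.725 + 1.4142*I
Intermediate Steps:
j = -157 - 9*sqrt(13) (j = -2 + (-155 - 9*sqrt(13)) = -157 - 9*sqrt(13) ≈ -189.45)
U = 157/2 + 9*sqrt(13)/2 (U = -(-157 - 9*sqrt(13))/2 = 157/2 + 9*sqrt(13)/2 ≈ 94.725)
M(T) - U = sqrt(9 - 11) - (157/2 + 9*sqrt(13)/2) = sqrt(-2) + (-157/2 - 9*sqrt(13)/2) = I*sqrt(2) + (-157/2 - 9*sqrt(13)/2) = -157/2 - 9*sqrt(13)/2 + I*sqrt(2)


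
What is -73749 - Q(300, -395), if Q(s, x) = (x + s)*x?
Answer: -111274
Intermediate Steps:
Q(s, x) = x*(s + x) (Q(s, x) = (s + x)*x = x*(s + x))
-73749 - Q(300, -395) = -73749 - (-395)*(300 - 395) = -73749 - (-395)*(-95) = -73749 - 1*37525 = -73749 - 37525 = -111274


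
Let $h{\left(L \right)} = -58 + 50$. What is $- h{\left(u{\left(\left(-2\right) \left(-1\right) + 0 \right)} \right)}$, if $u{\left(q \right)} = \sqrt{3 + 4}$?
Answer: $8$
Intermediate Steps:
$u{\left(q \right)} = \sqrt{7}$
$h{\left(L \right)} = -8$
$- h{\left(u{\left(\left(-2\right) \left(-1\right) + 0 \right)} \right)} = \left(-1\right) \left(-8\right) = 8$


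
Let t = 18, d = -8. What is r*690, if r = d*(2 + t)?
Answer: -110400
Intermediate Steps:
r = -160 (r = -8*(2 + 18) = -8*20 = -160)
r*690 = -160*690 = -110400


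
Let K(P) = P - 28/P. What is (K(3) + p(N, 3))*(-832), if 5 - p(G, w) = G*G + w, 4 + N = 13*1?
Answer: 212992/3 ≈ 70997.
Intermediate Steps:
N = 9 (N = -4 + 13*1 = -4 + 13 = 9)
p(G, w) = 5 - w - G**2 (p(G, w) = 5 - (G*G + w) = 5 - (G**2 + w) = 5 - (w + G**2) = 5 + (-w - G**2) = 5 - w - G**2)
(K(3) + p(N, 3))*(-832) = ((3 - 28/3) + (5 - 1*3 - 1*9**2))*(-832) = ((3 - 28*1/3) + (5 - 3 - 1*81))*(-832) = ((3 - 28/3) + (5 - 3 - 81))*(-832) = (-19/3 - 79)*(-832) = -256/3*(-832) = 212992/3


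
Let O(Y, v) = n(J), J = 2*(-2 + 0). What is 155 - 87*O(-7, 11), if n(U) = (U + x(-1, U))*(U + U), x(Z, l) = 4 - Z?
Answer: 851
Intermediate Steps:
J = -4 (J = 2*(-2) = -4)
n(U) = 2*U*(5 + U) (n(U) = (U + (4 - 1*(-1)))*(U + U) = (U + (4 + 1))*(2*U) = (U + 5)*(2*U) = (5 + U)*(2*U) = 2*U*(5 + U))
O(Y, v) = -8 (O(Y, v) = 2*(-4)*(5 - 4) = 2*(-4)*1 = -8)
155 - 87*O(-7, 11) = 155 - 87*(-8) = 155 + 696 = 851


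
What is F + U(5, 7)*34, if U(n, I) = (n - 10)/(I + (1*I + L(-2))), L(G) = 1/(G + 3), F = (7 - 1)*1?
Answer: -16/3 ≈ -5.3333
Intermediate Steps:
F = 6 (F = 6*1 = 6)
L(G) = 1/(3 + G)
U(n, I) = (-10 + n)/(1 + 2*I) (U(n, I) = (n - 10)/(I + (1*I + 1/(3 - 2))) = (-10 + n)/(I + (I + 1/1)) = (-10 + n)/(I + (I + 1)) = (-10 + n)/(I + (1 + I)) = (-10 + n)/(1 + 2*I))
F + U(5, 7)*34 = 6 + ((-10 + 5)/(1 + 2*7))*34 = 6 + (-5/(1 + 14))*34 = 6 + (-5/15)*34 = 6 + ((1/15)*(-5))*34 = 6 - 1/3*34 = 6 - 34/3 = -16/3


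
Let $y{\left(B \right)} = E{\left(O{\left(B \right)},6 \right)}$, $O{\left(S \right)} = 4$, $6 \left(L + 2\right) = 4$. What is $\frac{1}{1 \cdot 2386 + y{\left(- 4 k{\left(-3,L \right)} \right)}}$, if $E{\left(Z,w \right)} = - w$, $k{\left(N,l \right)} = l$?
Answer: $\frac{1}{2380} \approx 0.00042017$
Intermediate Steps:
$L = - \frac{4}{3}$ ($L = -2 + \frac{1}{6} \cdot 4 = -2 + \frac{2}{3} = - \frac{4}{3} \approx -1.3333$)
$y{\left(B \right)} = -6$ ($y{\left(B \right)} = \left(-1\right) 6 = -6$)
$\frac{1}{1 \cdot 2386 + y{\left(- 4 k{\left(-3,L \right)} \right)}} = \frac{1}{1 \cdot 2386 - 6} = \frac{1}{2386 - 6} = \frac{1}{2380}$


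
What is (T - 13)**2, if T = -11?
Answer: 576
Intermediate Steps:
(T - 13)**2 = (-11 - 13)**2 = (-24)**2 = 576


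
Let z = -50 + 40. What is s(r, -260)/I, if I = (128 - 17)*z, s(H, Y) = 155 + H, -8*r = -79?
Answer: -1319/8880 ≈ -0.14854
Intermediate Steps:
r = 79/8 (r = -⅛*(-79) = 79/8 ≈ 9.8750)
z = -10
I = -1110 (I = (128 - 17)*(-10) = 111*(-10) = -1110)
s(r, -260)/I = (155 + 79/8)/(-1110) = (1319/8)*(-1/1110) = -1319/8880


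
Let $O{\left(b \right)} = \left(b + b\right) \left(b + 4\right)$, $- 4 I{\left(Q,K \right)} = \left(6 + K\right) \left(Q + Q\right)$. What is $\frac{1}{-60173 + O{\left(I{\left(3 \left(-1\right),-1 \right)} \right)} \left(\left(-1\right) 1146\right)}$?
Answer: $- \frac{1}{257858} \approx -3.8781 \cdot 10^{-6}$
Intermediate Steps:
$I{\left(Q,K \right)} = - \frac{Q \left(6 + K\right)}{2}$ ($I{\left(Q,K \right)} = - \frac{\left(6 + K\right) \left(Q + Q\right)}{4} = - \frac{\left(6 + K\right) 2 Q}{4} = - \frac{2 Q \left(6 + K\right)}{4} = - \frac{Q \left(6 + K\right)}{2}$)
$O{\left(b \right)} = 2 b \left(4 + b\right)$
$\frac{1}{-60173 + O{\left(I{\left(3 \left(-1\right),-1 \right)} \right)} \left(\left(-1\right) 1146\right)} = \frac{1}{-60173 + 2 \left(- \frac{3 \left(-1\right) \left(6 - 1\right)}{2}\right) \left(4 - \frac{3 \left(-1\right) \left(6 - 1\right)}{2}\right) \left(\left(-1\right) 1146\right)} = \frac{1}{-60173 + 2 \left(\left(- \frac{1}{2}\right) \left(-3\right) 5\right) \left(4 - \left(- \frac{3}{2}\right) 5\right) \left(-1146\right)} = \frac{1}{-60173 + 2 \cdot \frac{15}{2} \left(4 + \frac{15}{2}\right) \left(-1146\right)} = \frac{1}{-60173 + 2 \cdot \frac{15}{2} \cdot \frac{23}{2} \left(-1146\right)} = \frac{1}{-60173 + \frac{345}{2} \left(-1146\right)} = \frac{1}{-60173 - 197685} = \frac{1}{-257858} = - \frac{1}{257858}$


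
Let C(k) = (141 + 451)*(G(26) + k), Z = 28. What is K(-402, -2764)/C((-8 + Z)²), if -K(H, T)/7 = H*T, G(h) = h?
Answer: -324079/10508 ≈ -30.841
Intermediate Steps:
K(H, T) = -7*H*T
C(k) = 15392 + 592*k (C(k) = (141 + 451)*(26 + k) = 592*(26 + k) = 15392 + 592*k)
K(-402, -2764)/C((-8 + Z)²) = (-7*(-402)*(-2764))/(15392 + 592*(-8 + 28)²) = -7777896/(15392 + 592*20²) = -7777896/(15392 + 592*400) = -7777896/(15392 + 236800) = -7777896/252192 = -7777896*1/252192 = -324079/10508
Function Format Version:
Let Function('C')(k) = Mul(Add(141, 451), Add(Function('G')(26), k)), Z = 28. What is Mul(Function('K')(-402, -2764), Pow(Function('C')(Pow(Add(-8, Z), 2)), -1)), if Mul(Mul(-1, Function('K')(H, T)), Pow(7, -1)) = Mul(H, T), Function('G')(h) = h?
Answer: Rational(-324079, 10508) ≈ -30.841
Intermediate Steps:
Function('K')(H, T) = Mul(-7, H, T) (Function('K')(H, T) = Mul(-7, Mul(H, T)) = Mul(-7, H, T))
Function('C')(k) = Add(15392, Mul(592, k)) (Function('C')(k) = Mul(Add(141, 451), Add(26, k)) = Mul(592, Add(26, k)) = Add(15392, Mul(592, k)))
Mul(Function('K')(-402, -2764), Pow(Function('C')(Pow(Add(-8, Z), 2)), -1)) = Mul(Mul(-7, -402, -2764), Pow(Add(15392, Mul(592, Pow(Add(-8, 28), 2))), -1)) = Mul(-7777896, Pow(Add(15392, Mul(592, Pow(20, 2))), -1)) = Mul(-7777896, Pow(Add(15392, Mul(592, 400)), -1)) = Mul(-7777896, Pow(Add(15392, 236800), -1)) = Mul(-7777896, Pow(252192, -1)) = Mul(-7777896, Rational(1, 252192)) = Rational(-324079, 10508)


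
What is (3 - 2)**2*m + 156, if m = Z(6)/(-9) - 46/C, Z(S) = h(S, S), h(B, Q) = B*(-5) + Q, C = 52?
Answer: 12307/78 ≈ 157.78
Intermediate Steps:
h(B, Q) = Q - 5*B (h(B, Q) = -5*B + Q = Q - 5*B)
Z(S) = -4*S (Z(S) = S - 5*S = -4*S)
m = 139/78 (m = -4*6/(-9) - 46/52 = -24*(-1/9) - 46*1/52 = 8/3 - 23/26 = 139/78 ≈ 1.7821)
(3 - 2)**2*m + 156 = (3 - 2)**2*(139/78) + 156 = 1**2*(139/78) + 156 = 1*(139/78) + 156 = 139/78 + 156 = 12307/78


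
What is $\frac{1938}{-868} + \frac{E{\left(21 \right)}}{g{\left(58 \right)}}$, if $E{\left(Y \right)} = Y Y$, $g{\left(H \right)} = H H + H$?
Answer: $- \frac{781131}{371287} \approx -2.1038$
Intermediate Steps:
$g{\left(H \right)} = H + H^{2}$ ($g{\left(H \right)} = H^{2} + H = H + H^{2}$)
$E{\left(Y \right)} = Y^{2}$
$\frac{1938}{-868} + \frac{E{\left(21 \right)}}{g{\left(58 \right)}} = \frac{1938}{-868} + \frac{21^{2}}{58 \left(1 + 58\right)} = 1938 \left(- \frac{1}{868}\right) + \frac{441}{58 \cdot 59} = - \frac{969}{434} + \frac{441}{3422} = - \frac{781131}{371287}$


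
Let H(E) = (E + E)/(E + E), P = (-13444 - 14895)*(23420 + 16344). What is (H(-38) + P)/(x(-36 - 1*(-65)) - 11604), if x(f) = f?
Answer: 225374399/2315 ≈ 97354.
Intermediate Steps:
P = -1126871996 (P = -28339*39764 = -1126871996)
H(E) = 1 (H(E) = (2*E)/((2*E)) = (2*E)*(1/(2*E)) = 1)
(H(-38) + P)/(x(-36 - 1*(-65)) - 11604) = (1 - 1126871996)/((-36 - 1*(-65)) - 11604) = -1126871995/((-36 + 65) - 11604) = -1126871995/(29 - 11604) = -1126871995/(-11575) = -1126871995*(-1/11575) = 225374399/2315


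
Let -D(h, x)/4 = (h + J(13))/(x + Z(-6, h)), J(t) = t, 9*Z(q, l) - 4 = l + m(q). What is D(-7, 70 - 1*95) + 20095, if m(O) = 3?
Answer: 502399/25 ≈ 20096.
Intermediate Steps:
Z(q, l) = 7/9 + l/9 (Z(q, l) = 4/9 + (l + 3)/9 = 4/9 + (3 + l)/9 = 4/9 + (⅓ + l/9) = 7/9 + l/9)
D(h, x) = -4*(13 + h)/(7/9 + x + h/9) (D(h, x) = -4*(h + 13)/(x + (7/9 + h/9)) = -4*(13 + h)/(7/9 + x + h/9))
D(-7, 70 - 1*95) + 20095 = 36*(-13 - 1*(-7))/(7 - 7 + 9*(70 - 1*95)) + 20095 = 36*(-13 + 7)/(7 - 7 + 9*(70 - 95)) + 20095 = 36*(-6)/(7 - 7 + 9*(-25)) + 20095 = 36*(-6)/(7 - 7 - 225) + 20095 = 36*(-6)/(-225) + 20095 = 36*(-1/225)*(-6) + 20095 = 24/25 + 20095 = 502399/25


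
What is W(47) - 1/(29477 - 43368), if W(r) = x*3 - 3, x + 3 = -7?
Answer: -458402/13891 ≈ -33.000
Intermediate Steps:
x = -10 (x = -3 - 7 = -10)
W(r) = -33 (W(r) = -10*3 - 3 = -30 - 3 = -33)
W(47) - 1/(29477 - 43368) = -33 - 1/(29477 - 43368) = -33 - 1/(-13891) = -33 - 1*(-1/13891) = -33 + 1/13891 = -458402/13891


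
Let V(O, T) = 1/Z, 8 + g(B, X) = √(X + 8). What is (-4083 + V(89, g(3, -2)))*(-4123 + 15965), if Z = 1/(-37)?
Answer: -48789040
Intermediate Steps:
g(B, X) = -8 + √(8 + X) (g(B, X) = -8 + √(X + 8) = -8 + √(8 + X))
Z = -1/37 ≈ -0.027027
V(O, T) = -37 (V(O, T) = 1/(-1/37) = -37)
(-4083 + V(89, g(3, -2)))*(-4123 + 15965) = (-4083 - 37)*(-4123 + 15965) = -4120*11842 = -48789040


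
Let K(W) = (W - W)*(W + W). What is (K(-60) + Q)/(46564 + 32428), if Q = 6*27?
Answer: 81/39496 ≈ 0.0020508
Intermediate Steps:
Q = 162
K(W) = 0 (K(W) = 0*(2*W) = 0)
(K(-60) + Q)/(46564 + 32428) = (0 + 162)/(46564 + 32428) = 162/78992 = 162*(1/78992) = 81/39496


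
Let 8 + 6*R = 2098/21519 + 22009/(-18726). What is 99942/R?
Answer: -80546214883896/1219347625 ≈ -66057.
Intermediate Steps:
R = -1219347625/805929588 (R = -4/3 + (2098/21519 + 22009/(-18726))/6 = -4/3 + (2098*(1/21519) + 22009*(-1/18726))/6 = -4/3 + (2098/21519 - 22009/18726)/6 = -4/3 + (⅙)*(-144774841/134321598) = -4/3 - 144774841/805929588 = -1219347625/805929588 ≈ -1.5130)
99942/R = 99942/(-1219347625/805929588) = 99942*(-805929588/1219347625) = -80546214883896/1219347625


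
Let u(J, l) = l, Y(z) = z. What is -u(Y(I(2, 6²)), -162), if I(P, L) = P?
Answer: 162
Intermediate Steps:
-u(Y(I(2, 6²)), -162) = -1*(-162) = 162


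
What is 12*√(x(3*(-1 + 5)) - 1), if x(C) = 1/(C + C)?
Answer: I*√138 ≈ 11.747*I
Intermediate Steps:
x(C) = 1/(2*C)
12*√(x(3*(-1 + 5)) - 1) = 12*√(1/(2*((3*(-1 + 5)))) - 1) = 12*√(1/(2*((3*4))) - 1) = 12*√((½)/12 - 1) = 12*√((½)*(1/12) - 1) = 12*√(1/24 - 1) = 12*√(-23/24) = 12*(I*√138/12) = I*√138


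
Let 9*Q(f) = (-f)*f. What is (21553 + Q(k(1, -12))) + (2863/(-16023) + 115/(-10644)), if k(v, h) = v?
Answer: 525112468393/24364116 ≈ 21553.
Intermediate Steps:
Q(f) = -f²/9 (Q(f) = ((-f)*f)/9 = (-f²)/9 = -f²/9)
(21553 + Q(k(1, -12))) + (2863/(-16023) + 115/(-10644)) = (21553 - ⅑*1²) + (2863/(-16023) + 115/(-10644)) = (21553 - ⅑*1) + (2863*(-1/16023) + 115*(-1/10644)) = (21553 - ⅑) + (-409/2289 - 115/10644) = 193976/9 - 512959/2707124 = 525112468393/24364116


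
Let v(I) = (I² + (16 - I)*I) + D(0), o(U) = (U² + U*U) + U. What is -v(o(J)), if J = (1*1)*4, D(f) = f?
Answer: -576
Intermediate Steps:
J = 4 (J = 1*4 = 4)
o(U) = U + 2*U² (o(U) = (U² + U²) + U = 2*U² + U = U + 2*U²)
v(I) = I² + I*(16 - I) (v(I) = (I² + (16 - I)*I) + 0 = (I² + I*(16 - I)) + 0 = I² + I*(16 - I))
-v(o(J)) = -16*4*(1 + 2*4) = -16*4*(1 + 8) = -16*4*9 = -16*36 = -1*576 = -576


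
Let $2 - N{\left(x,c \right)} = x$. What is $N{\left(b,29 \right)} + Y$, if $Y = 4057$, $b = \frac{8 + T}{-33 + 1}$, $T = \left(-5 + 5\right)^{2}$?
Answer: $\frac{16237}{4} \approx 4059.3$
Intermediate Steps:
$T = 0$ ($T = 0^{2} = 0$)
$b = - \frac{1}{4}$ ($b = \frac{8 + 0}{-33 + 1} = \frac{8}{-32} = 8 \left(- \frac{1}{32}\right) = - \frac{1}{4} \approx -0.25$)
$N{\left(x,c \right)} = 2 - x$
$N{\left(b,29 \right)} + Y = \left(2 - - \frac{1}{4}\right) + 4057 = \left(2 + \frac{1}{4}\right) + 4057 = \frac{9}{4} + 4057 = \frac{16237}{4}$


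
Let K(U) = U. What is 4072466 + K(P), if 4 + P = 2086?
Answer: 4074548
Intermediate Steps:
P = 2082 (P = -4 + 2086 = 2082)
4072466 + K(P) = 4072466 + 2082 = 4074548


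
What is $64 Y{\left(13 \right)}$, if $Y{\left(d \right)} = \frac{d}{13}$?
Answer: $64$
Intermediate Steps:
$Y{\left(d \right)} = \frac{d}{13}$ ($Y{\left(d \right)} = d \frac{1}{13} = \frac{d}{13}$)
$64 Y{\left(13 \right)} = 64 \cdot \frac{1}{13} \cdot 13 = 64 \cdot 1 = 64$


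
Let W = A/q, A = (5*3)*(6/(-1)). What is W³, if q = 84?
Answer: -3375/2744 ≈ -1.2300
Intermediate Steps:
A = -90 (A = 15*(6*(-1)) = 15*(-6) = -90)
W = -15/14 (W = -90/84 = -90*1/84 = -15/14 ≈ -1.0714)
W³ = (-15/14)³ = -3375/2744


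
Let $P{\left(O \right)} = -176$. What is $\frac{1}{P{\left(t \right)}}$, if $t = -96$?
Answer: $- \frac{1}{176} \approx -0.0056818$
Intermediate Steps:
$\frac{1}{P{\left(t \right)}} = \frac{1}{-176} = - \frac{1}{176}$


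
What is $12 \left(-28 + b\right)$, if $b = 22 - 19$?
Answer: $-300$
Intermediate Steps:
$b = 3$
$12 \left(-28 + b\right) = 12 \left(-28 + 3\right) = 12 \left(-25\right) = -300$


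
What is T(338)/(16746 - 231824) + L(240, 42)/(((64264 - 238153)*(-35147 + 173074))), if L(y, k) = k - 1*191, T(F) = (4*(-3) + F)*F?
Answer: -1321373824523371/2579214096608517 ≈ -0.51232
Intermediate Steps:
T(F) = F*(-12 + F) (T(F) = (-12 + F)*F = F*(-12 + F))
L(y, k) = -191 + k (L(y, k) = k - 191 = -191 + k)
T(338)/(16746 - 231824) + L(240, 42)/(((64264 - 238153)*(-35147 + 173074))) = (338*(-12 + 338))/(16746 - 231824) + (-191 + 42)/(((64264 - 238153)*(-35147 + 173074))) = (338*326)/(-215078) - 149/((-173889*137927)) = 110188*(-1/215078) - 149/(-23983988103) = -55094/107539 - 149*(-1/23983988103) = -55094/107539 + 149/23983988103 = -1321373824523371/2579214096608517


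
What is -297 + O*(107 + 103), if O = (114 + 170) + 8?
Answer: 61023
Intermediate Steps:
O = 292 (O = 284 + 8 = 292)
-297 + O*(107 + 103) = -297 + 292*(107 + 103) = -297 + 292*210 = -297 + 61320 = 61023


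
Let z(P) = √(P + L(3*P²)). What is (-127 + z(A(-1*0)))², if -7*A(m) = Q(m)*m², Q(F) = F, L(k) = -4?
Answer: 16125 - 508*I ≈ 16125.0 - 508.0*I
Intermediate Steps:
A(m) = -m³/7 (A(m) = -m*m²/7 = -m³/7)
z(P) = √(-4 + P) (z(P) = √(P - 4) = √(-4 + P))
(-127 + z(A(-1*0)))² = (-127 + √(-4 - (-1*0)³/7))² = (-127 + √(-4 - ⅐*0³))² = (-127 + √(-4 - ⅐*0))² = (-127 + √(-4 + 0))² = (-127 + √(-4))² = (-127 + 2*I)²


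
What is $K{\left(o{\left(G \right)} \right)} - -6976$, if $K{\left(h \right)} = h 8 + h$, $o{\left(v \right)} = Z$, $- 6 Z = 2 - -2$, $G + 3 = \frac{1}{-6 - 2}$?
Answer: $6970$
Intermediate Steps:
$G = - \frac{25}{8}$ ($G = -3 + \frac{1}{-6 - 2} = -3 + \frac{1}{-8} = -3 - \frac{1}{8} = - \frac{25}{8} \approx -3.125$)
$Z = - \frac{2}{3}$ ($Z = - \frac{2 - -2}{6} = - \frac{2 + 2}{6} = \left(- \frac{1}{6}\right) 4 = - \frac{2}{3} \approx -0.66667$)
$o{\left(v \right)} = - \frac{2}{3}$
$K{\left(h \right)} = 9 h$ ($K{\left(h \right)} = 8 h + h = 9 h$)
$K{\left(o{\left(G \right)} \right)} - -6976 = 9 \left(- \frac{2}{3}\right) - -6976 = -6 + 6976 = 6970$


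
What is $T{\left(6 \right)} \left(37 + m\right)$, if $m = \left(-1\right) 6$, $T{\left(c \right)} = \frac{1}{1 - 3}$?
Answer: $- \frac{31}{2} \approx -15.5$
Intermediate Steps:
$T{\left(c \right)} = - \frac{1}{2}$ ($T{\left(c \right)} = \frac{1}{-2} = - \frac{1}{2}$)
$m = -6$
$T{\left(6 \right)} \left(37 + m\right) = - \frac{37 - 6}{2} = \left(- \frac{1}{2}\right) 31 = - \frac{31}{2}$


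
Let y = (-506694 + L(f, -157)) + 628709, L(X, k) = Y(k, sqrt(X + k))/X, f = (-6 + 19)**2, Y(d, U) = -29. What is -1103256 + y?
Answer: -165829758/169 ≈ -9.8124e+5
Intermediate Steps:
f = 169 (f = 13**2 = 169)
L(X, k) = -29/X
y = 20620506/169 (y = (-506694 - 29/169) + 628709 = -85631315/169 + 628709 = 20620506/169 ≈ 1.2201e+5)
-1103256 + y = -1103256 + 20620506/169 = -165829758/169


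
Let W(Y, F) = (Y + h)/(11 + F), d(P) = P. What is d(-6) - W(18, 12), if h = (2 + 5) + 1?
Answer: -164/23 ≈ -7.1304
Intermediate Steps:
h = 8 (h = 7 + 1 = 8)
W(Y, F) = (8 + Y)/(11 + F) (W(Y, F) = (Y + 8)/(11 + F) = (8 + Y)/(11 + F))
d(-6) - W(18, 12) = -6 - (8 + 18)/(11 + 12) = -6 - 26/23 = -164/23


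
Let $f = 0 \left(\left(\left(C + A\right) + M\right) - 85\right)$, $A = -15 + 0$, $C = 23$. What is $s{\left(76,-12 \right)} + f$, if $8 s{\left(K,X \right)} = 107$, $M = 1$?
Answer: $\frac{107}{8} \approx 13.375$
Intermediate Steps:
$A = -15$
$s{\left(K,X \right)} = \frac{107}{8}$ ($s{\left(K,X \right)} = \frac{1}{8} \cdot 107 = \frac{107}{8}$)
$f = 0$ ($f = 0 \left(\left(\left(23 - 15\right) + 1\right) - 85\right) = 0 \left(\left(8 + 1\right) - 85\right) = 0 \left(9 - 85\right) = 0 \left(-76\right) = 0$)
$s{\left(76,-12 \right)} + f = \frac{107}{8} + 0 = \frac{107}{8}$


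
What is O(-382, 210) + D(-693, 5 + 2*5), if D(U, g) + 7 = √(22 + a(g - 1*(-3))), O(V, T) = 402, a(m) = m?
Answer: 395 + 2*√10 ≈ 401.32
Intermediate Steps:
D(U, g) = -7 + √(25 + g) (D(U, g) = -7 + √(22 + (g - 1*(-3))) = -7 + √(22 + (g + 3)) = -7 + √(22 + (3 + g)) = -7 + √(25 + g))
O(-382, 210) + D(-693, 5 + 2*5) = 402 + (-7 + √(25 + (5 + 2*5))) = 402 + (-7 + √(25 + (5 + 10))) = 402 + (-7 + √(25 + 15)) = 402 + (-7 + √40) = 402 + (-7 + 2*√10) = 395 + 2*√10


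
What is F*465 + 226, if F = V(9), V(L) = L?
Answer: 4411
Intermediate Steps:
F = 9
F*465 + 226 = 9*465 + 226 = 4185 + 226 = 4411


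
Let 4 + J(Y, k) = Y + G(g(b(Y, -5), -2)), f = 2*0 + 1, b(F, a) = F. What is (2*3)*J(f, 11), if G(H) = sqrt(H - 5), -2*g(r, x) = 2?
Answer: -18 + 6*I*sqrt(6) ≈ -18.0 + 14.697*I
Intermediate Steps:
g(r, x) = -1 (g(r, x) = -1/2*2 = -1)
G(H) = sqrt(-5 + H)
f = 1 (f = 0 + 1 = 1)
J(Y, k) = -4 + Y + I*sqrt(6) (J(Y, k) = -4 + (Y + sqrt(-5 - 1)) = -4 + (Y + sqrt(-6)) = -4 + (Y + I*sqrt(6)) = -4 + Y + I*sqrt(6))
(2*3)*J(f, 11) = (2*3)*(-4 + 1 + I*sqrt(6)) = 6*(-3 + I*sqrt(6)) = -18 + 6*I*sqrt(6)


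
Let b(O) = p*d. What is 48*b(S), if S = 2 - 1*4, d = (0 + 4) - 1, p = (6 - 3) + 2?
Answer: 720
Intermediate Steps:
p = 5 (p = 3 + 2 = 5)
d = 3 (d = 4 - 1 = 3)
S = -2 (S = 2 - 4 = -2)
b(O) = 15 (b(O) = 5*3 = 15)
48*b(S) = 48*15 = 720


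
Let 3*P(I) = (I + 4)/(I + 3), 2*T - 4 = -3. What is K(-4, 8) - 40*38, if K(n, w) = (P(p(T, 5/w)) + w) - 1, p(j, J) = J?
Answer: -131594/87 ≈ -1512.6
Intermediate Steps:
T = ½ (T = 2 + (½)*(-3) = 2 - 3/2 = ½ ≈ 0.50000)
P(I) = (4 + I)/(3*(3 + I)) (P(I) = ((I + 4)/(I + 3))/3 = ((4 + I)/(3 + I))/3 = (4 + I)/(3*(3 + I)))
K(n, w) = -1 + w + (4 + 5/w)/(3*(3 + 5/w)) (K(n, w) = ((4 + 5/w)/(3*(3 + 5/w)) + w) - 1 = (w + (4 + 5/w)/(3*(3 + 5/w))) - 1 = -1 + w + (4 + 5/w)/(3*(3 + 5/w)))
K(-4, 8) - 40*38 = (-10 + 9*8² + 10*8)/(3*(5 + 3*8)) - 40*38 = (-10 + 9*64 + 80)/(3*(5 + 24)) - 1520 = (⅓)*(-10 + 576 + 80)/29 - 1520 = (⅓)*(1/29)*646 - 1520 = 646/87 - 1520 = -131594/87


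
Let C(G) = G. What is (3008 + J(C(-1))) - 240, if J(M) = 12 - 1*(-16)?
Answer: 2796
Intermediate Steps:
J(M) = 28 (J(M) = 12 + 16 = 28)
(3008 + J(C(-1))) - 240 = (3008 + 28) - 240 = 3036 - 240 = 2796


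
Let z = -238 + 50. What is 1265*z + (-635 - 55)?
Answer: -238510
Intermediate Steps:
z = -188
1265*z + (-635 - 55) = 1265*(-188) + (-635 - 55) = -237820 - 690 = -238510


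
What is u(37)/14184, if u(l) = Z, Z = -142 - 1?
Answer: -143/14184 ≈ -0.010082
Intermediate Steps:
Z = -143
u(l) = -143
u(37)/14184 = -143/14184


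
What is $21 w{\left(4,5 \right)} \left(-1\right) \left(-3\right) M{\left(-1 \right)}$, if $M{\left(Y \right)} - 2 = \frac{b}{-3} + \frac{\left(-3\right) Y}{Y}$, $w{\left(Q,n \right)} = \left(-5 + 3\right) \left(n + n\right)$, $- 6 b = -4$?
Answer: $1540$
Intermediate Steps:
$b = \frac{2}{3}$ ($b = \left(- \frac{1}{6}\right) \left(-4\right) = \frac{2}{3} \approx 0.66667$)
$w{\left(Q,n \right)} = - 4 n$ ($w{\left(Q,n \right)} = - 2 \cdot 2 n = - 4 n$)
$M{\left(Y \right)} = - \frac{11}{9}$ ($M{\left(Y \right)} = 2 + \left(\frac{2}{3 \left(-3\right)} + \frac{\left(-3\right) Y}{Y}\right) = 2 + \left(\frac{2}{3} \left(- \frac{1}{3}\right) - 3\right) = 2 - \frac{29}{9} = - \frac{11}{9}$)
$21 w{\left(4,5 \right)} \left(-1\right) \left(-3\right) M{\left(-1 \right)} = 21 \left(-4\right) 5 \left(-1\right) \left(-3\right) \left(- \frac{11}{9}\right) = 21 \left(-20\right) \left(-1\right) \left(-3\right) \left(- \frac{11}{9}\right) = 21 \cdot 20 \left(-3\right) \left(- \frac{11}{9}\right) = 21 \left(-60\right) \left(- \frac{11}{9}\right) = \left(-1260\right) \left(- \frac{11}{9}\right) = 1540$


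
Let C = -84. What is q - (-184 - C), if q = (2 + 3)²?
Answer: 125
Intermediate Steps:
q = 25 (q = 5² = 25)
q - (-184 - C) = 25 - (-184 - 1*(-84)) = 25 - (-184 + 84) = 25 - 1*(-100) = 25 + 100 = 125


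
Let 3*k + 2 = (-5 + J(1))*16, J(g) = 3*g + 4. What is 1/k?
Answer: ⅒ ≈ 0.10000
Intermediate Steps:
J(g) = 4 + 3*g
k = 10 (k = -⅔ + ((-5 + (4 + 3*1))*16)/3 = -⅔ + ((-5 + (4 + 3))*16)/3 = -⅔ + ((-5 + 7)*16)/3 = -⅔ + (2*16)/3 = -⅔ + (⅓)*32 = -⅔ + 32/3 = 10)
1/k = 1/10 = ⅒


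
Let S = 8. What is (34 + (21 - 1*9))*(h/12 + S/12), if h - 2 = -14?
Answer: -46/3 ≈ -15.333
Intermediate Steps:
h = -12 (h = 2 - 14 = -12)
(34 + (21 - 1*9))*(h/12 + S/12) = (34 + (21 - 1*9))*(-12/12 + 8/12) = (34 + (21 - 9))*(-12*1/12 + 8*(1/12)) = (34 + 12)*(-1 + 2/3) = 46*(-1/3) = -46/3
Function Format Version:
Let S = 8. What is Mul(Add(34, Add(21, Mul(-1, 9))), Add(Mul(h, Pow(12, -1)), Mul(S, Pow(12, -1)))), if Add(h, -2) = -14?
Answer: Rational(-46, 3) ≈ -15.333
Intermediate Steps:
h = -12 (h = Add(2, -14) = -12)
Mul(Add(34, Add(21, Mul(-1, 9))), Add(Mul(h, Pow(12, -1)), Mul(S, Pow(12, -1)))) = Mul(Add(34, Add(21, Mul(-1, 9))), Add(Mul(-12, Pow(12, -1)), Mul(8, Pow(12, -1)))) = Mul(Add(34, Add(21, -9)), Add(Mul(-12, Rational(1, 12)), Mul(8, Rational(1, 12)))) = Mul(Add(34, 12), Add(-1, Rational(2, 3))) = Mul(46, Rational(-1, 3)) = Rational(-46, 3)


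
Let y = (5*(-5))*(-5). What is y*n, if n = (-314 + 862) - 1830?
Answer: -160250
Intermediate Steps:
n = -1282 (n = 548 - 1830 = -1282)
y = 125 (y = -25*(-5) = 125)
y*n = 125*(-1282) = -160250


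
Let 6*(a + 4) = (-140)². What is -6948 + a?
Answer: -11056/3 ≈ -3685.3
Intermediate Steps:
a = 9788/3 (a = -4 + (⅙)*(-140)² = -4 + (⅙)*19600 = -4 + 9800/3 = 9788/3 ≈ 3262.7)
-6948 + a = -6948 + 9788/3 = -11056/3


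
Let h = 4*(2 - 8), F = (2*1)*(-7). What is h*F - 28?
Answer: 308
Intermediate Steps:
F = -14 (F = 2*(-7) = -14)
h = -24 (h = 4*(-6) = -24)
h*F - 28 = -24*(-14) - 28 = 336 - 28 = 308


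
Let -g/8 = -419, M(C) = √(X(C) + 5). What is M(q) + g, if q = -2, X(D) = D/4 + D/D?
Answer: 3352 + √22/2 ≈ 3354.3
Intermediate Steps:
X(D) = 1 + D/4 (X(D) = D*(¼) + 1 = D/4 + 1 = 1 + D/4)
M(C) = √(6 + C/4) (M(C) = √((1 + C/4) + 5) = √(6 + C/4))
g = 3352 (g = -8*(-419) = 3352)
M(q) + g = √(24 - 2)/2 + 3352 = √22/2 + 3352 = 3352 + √22/2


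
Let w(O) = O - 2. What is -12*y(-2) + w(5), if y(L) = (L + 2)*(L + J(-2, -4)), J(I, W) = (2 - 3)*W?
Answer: 3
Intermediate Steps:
J(I, W) = -W
y(L) = (2 + L)*(4 + L) (y(L) = (L + 2)*(L - 1*(-4)) = (2 + L)*(L + 4) = (2 + L)*(4 + L))
w(O) = -2 + O
-12*y(-2) + w(5) = -12*(8 + (-2)**2 + 6*(-2)) + (-2 + 5) = -12*(8 + 4 - 12) + 3 = -12*0 + 3 = 0 + 3 = 3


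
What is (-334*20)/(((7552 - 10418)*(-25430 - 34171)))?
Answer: -3340/85408233 ≈ -3.9106e-5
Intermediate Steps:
(-334*20)/(((7552 - 10418)*(-25430 - 34171))) = -6680/((-2866*(-59601))) = -6680/170816466 = -6680*1/170816466 = -3340/85408233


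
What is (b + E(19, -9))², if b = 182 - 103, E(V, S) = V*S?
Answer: 8464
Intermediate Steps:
E(V, S) = S*V
b = 79
(b + E(19, -9))² = (79 - 9*19)² = (79 - 171)² = (-92)² = 8464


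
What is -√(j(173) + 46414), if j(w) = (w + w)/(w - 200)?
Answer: -28*√4794/9 ≈ -215.41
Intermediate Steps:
j(w) = 2*w/(-200 + w) (j(w) = (2*w)/(-200 + w) = 2*w/(-200 + w))
-√(j(173) + 46414) = -√(2*173/(-200 + 173) + 46414) = -√(2*173/(-27) + 46414) = -√(2*173*(-1/27) + 46414) = -√(-346/27 + 46414) = -√(1252832/27) = -28*√4794/9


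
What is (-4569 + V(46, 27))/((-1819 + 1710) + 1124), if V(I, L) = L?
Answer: -4542/1015 ≈ -4.4749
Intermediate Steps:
(-4569 + V(46, 27))/((-1819 + 1710) + 1124) = (-4569 + 27)/((-1819 + 1710) + 1124) = -4542/(-109 + 1124) = -4542/1015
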